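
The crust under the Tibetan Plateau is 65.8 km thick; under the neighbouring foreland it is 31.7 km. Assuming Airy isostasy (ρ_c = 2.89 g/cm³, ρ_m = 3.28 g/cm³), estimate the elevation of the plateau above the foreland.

4.05 km

Excess crust Δ = 65.8 km − 31.7 km = 34.1 km, split between elevation h and root r with h + r = Δ.
Airy balance ρ_c h = (ρ_m − ρ_c) r gives r = h ρ_c/(ρ_m − ρ_c), so h (1 + ρ_c/(ρ_m − ρ_c)) = Δ, i.e. h = Δ (ρ_m − ρ_c)/ρ_m.
h = 34.1 km × 0.39/3.28 = 4.05 km.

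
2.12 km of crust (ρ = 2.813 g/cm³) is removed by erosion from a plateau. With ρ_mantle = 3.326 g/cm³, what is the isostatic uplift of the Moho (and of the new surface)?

1.79 km

Unloading: uplift u = e ρ_c/ρ_m = 2.12 km × 2.813/3.326 = 1.79 km.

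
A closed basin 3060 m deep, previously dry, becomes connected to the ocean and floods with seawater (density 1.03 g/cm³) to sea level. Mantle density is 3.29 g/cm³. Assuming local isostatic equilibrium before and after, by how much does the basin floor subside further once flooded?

1390 m

After flooding the water column is d + s deep. Its weight must equal the weight of mantle displaced by the extra subsidence s: (d + s) ρ_w = s ρ_m.
s = d ρ_w / (ρ_m − ρ_w) = 3060 m × 1.03/(3.29 − 1.03) = 1390 m.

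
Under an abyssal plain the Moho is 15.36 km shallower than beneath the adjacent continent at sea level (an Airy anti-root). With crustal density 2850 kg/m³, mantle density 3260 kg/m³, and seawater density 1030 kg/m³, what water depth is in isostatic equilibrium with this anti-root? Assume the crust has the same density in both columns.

3.46 km

Replacing a thickness d of crust by seawater at the top must be balanced by replacing crust with mantle at the base: d (ρ_c − ρ_w) = a (ρ_m − ρ_c).
d = a (ρ_m − ρ_c)/(ρ_c − ρ_w) = 15.36 km × 410/1820 = 3.46 km.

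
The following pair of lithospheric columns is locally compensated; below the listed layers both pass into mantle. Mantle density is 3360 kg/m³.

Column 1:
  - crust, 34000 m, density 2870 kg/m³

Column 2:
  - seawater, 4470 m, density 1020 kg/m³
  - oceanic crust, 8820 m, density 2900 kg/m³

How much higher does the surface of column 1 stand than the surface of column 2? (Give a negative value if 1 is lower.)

For any compensation level in the mantle, the mantle terms cancel and isostasy reduces to e = (Σt_1 − Σt_2) − (Σ(ρt)_1 − Σ(ρt)_2) / ρ_m.
Σt_1 = 34000 m; Σt_2 = 13290 m; Σ(ρt)_1 = 97580000; Σ(ρt)_2 = 30137400 (in m·kg/m³).
e = (34000 − 13290) − (97580000 − 30137400) / 3360 = 638 m.

638 m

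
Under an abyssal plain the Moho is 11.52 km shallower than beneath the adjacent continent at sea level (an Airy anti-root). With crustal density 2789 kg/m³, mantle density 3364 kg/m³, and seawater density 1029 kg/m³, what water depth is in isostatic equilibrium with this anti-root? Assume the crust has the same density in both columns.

3.76 km

Replacing a thickness d of crust by seawater at the top must be balanced by replacing crust with mantle at the base: d (ρ_c − ρ_w) = a (ρ_m − ρ_c).
d = a (ρ_m − ρ_c)/(ρ_c − ρ_w) = 11.52 km × 575/1760 = 3.76 km.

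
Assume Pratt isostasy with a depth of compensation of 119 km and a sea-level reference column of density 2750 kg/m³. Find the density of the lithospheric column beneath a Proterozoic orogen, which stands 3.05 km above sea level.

2680 kg/m³

Pratt balance: ρ_ref D = ρ (D + h).
ρ = ρ_ref D/(D + h) = 2750 × 119 km/(119 km + 3.05 km) = 2680 kg/m³.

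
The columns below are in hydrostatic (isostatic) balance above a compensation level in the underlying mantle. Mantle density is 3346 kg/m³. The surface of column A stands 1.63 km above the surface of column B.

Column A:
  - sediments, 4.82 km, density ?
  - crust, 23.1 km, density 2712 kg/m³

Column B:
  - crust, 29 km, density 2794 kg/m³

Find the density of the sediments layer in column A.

1930 kg/m³

Take the compensation level at the base of the deeper column (depth z_c below the surface of column A) and equate Σ ρ_i t_i down to z_c; mantle fills any gap and the z_c terms cancel.
Column A: 4.82×ρ + 23.1×2712 + (z_c − 27.92)×3346
Column B: 1.63×0 + 29×2794 + (z_c − 1.63 − 29)×3346
The z_c×3346 term appears on both sides and cancels. Collect the known terms of each column as K = Σ(ρt)_known − 3346 × (depth of known layers): K_A = 62647.2 − 3346×27.92 = −30773.12; K_B = 81026 − 3346×(1.63 + 29) = −21461.98.
Balance: K_A + 4.82×ρ = K_B, so ρ = (K_B − K_A)/4.82 = 9311.14/4.82 = 1930 kg/m³.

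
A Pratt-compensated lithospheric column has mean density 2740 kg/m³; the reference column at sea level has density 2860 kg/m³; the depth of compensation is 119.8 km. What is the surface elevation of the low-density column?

5.25 km

ρ_ref D = ρ (D + h) → h = D (ρ_ref − ρ)/ρ.
h = 119.8 km × (2860 − 2740)/2740 = 5.25 km.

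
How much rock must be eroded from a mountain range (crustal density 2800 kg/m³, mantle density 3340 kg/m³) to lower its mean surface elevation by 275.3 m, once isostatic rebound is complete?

Net drop Δ = e − u = e − e ρ_c/ρ_m = e (ρ_m − ρ_c)/ρ_m.
e = Δ ρ_m/(ρ_m − ρ_c) = 275.3 m × 3340/540 = 1700 m.

1700 m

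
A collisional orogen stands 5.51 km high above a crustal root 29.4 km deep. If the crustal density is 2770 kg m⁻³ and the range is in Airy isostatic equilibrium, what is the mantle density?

Airy balance: ρ_c h = (ρ_m − ρ_c) r → ρ_m = ρ_c (1 + h/r).
ρ_m = 2770 × (1 + 5.51 km/29.4 km) = 3290 kg m⁻³.

3290 kg m⁻³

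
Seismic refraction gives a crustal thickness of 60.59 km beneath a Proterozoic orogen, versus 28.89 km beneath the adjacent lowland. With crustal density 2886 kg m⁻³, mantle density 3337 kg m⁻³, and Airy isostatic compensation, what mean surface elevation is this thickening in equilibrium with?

4.28 km

Excess crust Δ = 60.59 km − 28.89 km = 31.7 km, split between elevation h and root r with h + r = Δ.
Airy balance ρ_c h = (ρ_m − ρ_c) r gives r = h ρ_c/(ρ_m − ρ_c), so h (1 + ρ_c/(ρ_m − ρ_c)) = Δ, i.e. h = Δ (ρ_m − ρ_c)/ρ_m.
h = 31.7 km × 451/3337 = 4.28 km.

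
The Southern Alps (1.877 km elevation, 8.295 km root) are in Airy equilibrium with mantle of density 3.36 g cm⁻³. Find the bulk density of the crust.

2.74 g cm⁻³

ρ_c h = (ρ_m − ρ_c) r → ρ_c (h + r) = ρ_m r → ρ_c = ρ_m r / (h + r).
ρ_c = 3.36 × 8.295 km / (1.877 km + 8.295 km) = 2.74 g cm⁻³.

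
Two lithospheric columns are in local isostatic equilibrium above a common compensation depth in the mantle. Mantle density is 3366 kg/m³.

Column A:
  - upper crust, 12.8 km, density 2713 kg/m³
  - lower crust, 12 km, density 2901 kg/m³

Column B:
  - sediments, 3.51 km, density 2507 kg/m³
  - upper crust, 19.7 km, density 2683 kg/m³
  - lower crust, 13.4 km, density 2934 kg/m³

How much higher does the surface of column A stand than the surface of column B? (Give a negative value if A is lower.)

−2.47 km

For any compensation level in the mantle, the mantle terms cancel and isostasy reduces to e = (Σt_A − Σt_B) − (Σ(ρt)_A − Σ(ρt)_B) / ρ_m.
Σt_A = 24.8 km; Σt_B = 36.61 km; Σ(ρt)_A = 69538.4; Σ(ρt)_B = 100970.27 (in km·kg/m³).
e = (24.8 − 36.61) − (69538.4 − 100970.27) / 3366 = −2.47 km.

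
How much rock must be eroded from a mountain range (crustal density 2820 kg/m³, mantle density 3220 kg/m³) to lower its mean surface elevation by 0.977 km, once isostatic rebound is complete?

Net drop Δ = e − u = e − e ρ_c/ρ_m = e (ρ_m − ρ_c)/ρ_m.
e = Δ ρ_m/(ρ_m − ρ_c) = 0.977 km × 3220/400 = 7.86 km.

7.86 km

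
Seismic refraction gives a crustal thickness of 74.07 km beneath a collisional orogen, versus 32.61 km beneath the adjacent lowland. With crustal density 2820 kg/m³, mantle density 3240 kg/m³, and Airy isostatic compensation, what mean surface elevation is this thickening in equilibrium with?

5.37 km

Excess crust Δ = 74.07 km − 32.61 km = 41.46 km, split between elevation h and root r with h + r = Δ.
Airy balance ρ_c h = (ρ_m − ρ_c) r gives r = h ρ_c/(ρ_m − ρ_c), so h (1 + ρ_c/(ρ_m − ρ_c)) = Δ, i.e. h = Δ (ρ_m − ρ_c)/ρ_m.
h = 41.46 km × 420/3240 = 5.37 km.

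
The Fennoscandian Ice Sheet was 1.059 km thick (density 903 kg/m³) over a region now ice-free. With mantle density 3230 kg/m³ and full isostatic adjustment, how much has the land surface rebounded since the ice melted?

Removing the load lets mantle flow back in; uplift u satisfies ρ_ice t = ρ_m u.
u = t ρ_ice/ρ_m = 1.059 km × 903/3230 = 0.296 km.

0.296 km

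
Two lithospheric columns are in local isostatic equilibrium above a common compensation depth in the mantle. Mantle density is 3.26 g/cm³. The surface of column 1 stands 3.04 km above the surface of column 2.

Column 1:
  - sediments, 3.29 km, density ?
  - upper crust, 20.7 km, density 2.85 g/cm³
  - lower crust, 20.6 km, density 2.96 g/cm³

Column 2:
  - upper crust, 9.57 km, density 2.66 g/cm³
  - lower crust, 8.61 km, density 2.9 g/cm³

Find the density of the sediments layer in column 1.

Take the compensation level at the base of the deeper column (depth z_c below the surface of column 1) and equate Σ ρ_i t_i down to z_c; mantle fills any gap and the z_c terms cancel.
Column 1: 3.29×ρ + 20.7×2.85 + 20.6×2.96 + (z_c − 44.59)×3.26
Column 2: 3.04×0 + 9.57×2.66 + 8.61×2.9 + (z_c − 3.04 − 18.18)×3.26
The z_c×3.26 term appears on both sides and cancels. Collect the known terms of each column as K = Σ(ρt)_known − 3.26 × (depth of known layers): K_1 = 119.971 − 3.26×44.59 = −25.3924; K_2 = 50.4252 − 3.26×(3.04 + 18.18) = −18.752.
Balance: K_1 + 3.29×ρ = K_2, so ρ = (K_2 − K_1)/3.29 = 6.6404/3.29 = 2.02 g/cm³.

2.02 g/cm³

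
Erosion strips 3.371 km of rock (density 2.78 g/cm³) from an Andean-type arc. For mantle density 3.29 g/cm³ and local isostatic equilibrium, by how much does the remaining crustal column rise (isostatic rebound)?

2.85 km

Unloading: uplift u = e ρ_c/ρ_m = 3.371 km × 2.78/3.29 = 2.85 km.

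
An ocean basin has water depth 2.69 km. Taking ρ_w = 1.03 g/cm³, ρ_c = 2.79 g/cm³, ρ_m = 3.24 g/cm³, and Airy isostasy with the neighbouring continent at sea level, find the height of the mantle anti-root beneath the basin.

Equating mass per unit area of the two columns: replacing crust with seawater at the top is compensated by replacing crust with mantle at the base: d (ρ_c − ρ_w) = a (ρ_m − ρ_c).
a = d (ρ_c − ρ_w)/(ρ_m − ρ_c) = 2.69 km × 1.76/0.45 = 10.5 km.

10.5 km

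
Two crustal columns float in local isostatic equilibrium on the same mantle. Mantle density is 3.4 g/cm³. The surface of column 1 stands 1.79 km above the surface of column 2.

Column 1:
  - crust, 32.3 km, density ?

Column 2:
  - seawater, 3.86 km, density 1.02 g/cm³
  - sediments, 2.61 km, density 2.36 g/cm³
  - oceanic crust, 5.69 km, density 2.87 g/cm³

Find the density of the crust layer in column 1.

Take the compensation level at the base of the deeper column (depth z_c below the surface of column 1) and equate Σ ρ_i t_i down to z_c; mantle fills any gap and the z_c terms cancel.
Column 1: 32.3×ρ + (z_c − 32.3)×3.4
Column 2: 1.79×0 + 3.86×1.02 + 2.61×2.36 + 5.69×2.87 + (z_c − 1.79 − 12.16)×3.4
The z_c×3.4 term appears on both sides and cancels. Collect the known terms of each column as K = Σ(ρt)_known − 3.4 × (depth of known layers): K_1 = 0 − 3.4×32.3 = −109.82; K_2 = 26.4271 − 3.4×(1.79 + 12.16) = −21.0029.
Balance: K_1 + 32.3×ρ = K_2, so ρ = (K_2 − K_1)/32.3 = 88.8171/32.3 = 2.75 g/cm³.

2.75 g/cm³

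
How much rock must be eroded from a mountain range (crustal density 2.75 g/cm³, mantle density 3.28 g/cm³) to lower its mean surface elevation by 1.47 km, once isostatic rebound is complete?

9.1 km

Net drop Δ = e − u = e − e ρ_c/ρ_m = e (ρ_m − ρ_c)/ρ_m.
e = Δ ρ_m/(ρ_m − ρ_c) = 1.47 km × 3.28/0.53 = 9.1 km.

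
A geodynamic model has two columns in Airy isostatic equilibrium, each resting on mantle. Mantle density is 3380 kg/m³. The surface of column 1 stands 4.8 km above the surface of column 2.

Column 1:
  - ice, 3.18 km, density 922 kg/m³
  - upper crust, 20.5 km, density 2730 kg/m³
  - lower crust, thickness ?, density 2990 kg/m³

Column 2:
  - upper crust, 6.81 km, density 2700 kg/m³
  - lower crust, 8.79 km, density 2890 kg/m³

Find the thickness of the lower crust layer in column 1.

Take the compensation level at the base of the deeper column (depth z_c below the surface of column 1) and equate Σ ρ_i t_i down to z_c; mantle fills any gap and the z_c terms cancel.
Column 1: 3.18×922 + 20.5×2730 + x×2990 + (z_c − 23.68 − x)×3380
Column 2: 4.8×0 + 6.81×2700 + 8.79×2890 + (z_c − 4.8 − 15.6)×3380
The z_c×3380 term appears on both sides and cancels. Collect the known terms of each column as K = Σ(ρt)_known − 3380 × (depth of known layers): K_1 = 58896.96 − 3380×23.68 = −21141.44; K_2 = 43790.1 − 3380×(4.8 + 15.6) = −25161.9.
Balance: K_1 − x×(3380 − 2990) = K_2, so x = (K_1 − K_2)/(3380 − 2990) = 4020.46/390 = 10.3 km.

10.3 km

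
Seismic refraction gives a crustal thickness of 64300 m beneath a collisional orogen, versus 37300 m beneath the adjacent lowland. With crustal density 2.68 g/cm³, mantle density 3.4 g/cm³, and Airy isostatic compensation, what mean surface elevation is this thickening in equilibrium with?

5720 m

Excess crust Δ = 64300 m − 37300 m = 27000 m, split between elevation h and root r with h + r = Δ.
Airy balance ρ_c h = (ρ_m − ρ_c) r gives r = h ρ_c/(ρ_m − ρ_c), so h (1 + ρ_c/(ρ_m − ρ_c)) = Δ, i.e. h = Δ (ρ_m − ρ_c)/ρ_m.
h = 27000 m × 0.72/3.4 = 5720 m.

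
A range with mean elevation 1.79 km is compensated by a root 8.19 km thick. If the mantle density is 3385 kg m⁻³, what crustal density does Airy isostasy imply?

2780 kg m⁻³

ρ_c h = (ρ_m − ρ_c) r → ρ_c (h + r) = ρ_m r → ρ_c = ρ_m r / (h + r).
ρ_c = 3385 × 8.19 km / (1.79 km + 8.19 km) = 2780 kg m⁻³.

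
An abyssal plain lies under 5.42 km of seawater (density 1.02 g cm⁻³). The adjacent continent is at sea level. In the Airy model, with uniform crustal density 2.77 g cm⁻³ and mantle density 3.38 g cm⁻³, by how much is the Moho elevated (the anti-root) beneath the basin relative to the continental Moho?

By Archimedes' principle applied to the lithosphere: replacing crust with seawater at the top is compensated by replacing crust with mantle at the base: d (ρ_c − ρ_w) = a (ρ_m − ρ_c).
a = d (ρ_c − ρ_w)/(ρ_m − ρ_c) = 5.42 km × 1.75/0.61 = 15.5 km.

15.5 km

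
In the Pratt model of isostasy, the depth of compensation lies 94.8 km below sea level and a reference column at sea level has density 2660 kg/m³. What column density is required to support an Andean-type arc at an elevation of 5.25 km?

Pratt balance: ρ_ref D = ρ (D + h).
ρ = ρ_ref D/(D + h) = 2660 × 94.8 km/(94.8 km + 5.25 km) = 2520 kg/m³.

2520 kg/m³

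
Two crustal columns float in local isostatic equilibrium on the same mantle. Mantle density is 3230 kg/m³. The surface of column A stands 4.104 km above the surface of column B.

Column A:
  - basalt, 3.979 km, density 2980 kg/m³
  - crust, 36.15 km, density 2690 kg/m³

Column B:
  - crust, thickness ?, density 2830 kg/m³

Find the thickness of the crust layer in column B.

Take the compensation level at the base of the deeper column (depth z_c below the surface of column A) and equate Σ ρ_i t_i down to z_c; mantle fills any gap and the z_c terms cancel.
Column A: 3.979×2980 + 36.15×2690 + (z_c − 40.129)×3230
Column B: 4.104×0 + x×2830 + (z_c − 4.104 − 0 − x)×3230
The z_c×3230 term appears on both sides and cancels. Collect the known terms of each column as K = Σ(ρt)_known − 3230 × (depth of known layers): K_A = 109100.92 − 3230×40.129 = −20515.75; K_B = 0 − 3230×(4.104 + 0) = −13255.92.
Balance: K_A = K_B − x×(3230 − 2830), so x = (K_B − K_A)/(3230 − 2830) = 7259.83/400 = 18.1 km.

18.1 km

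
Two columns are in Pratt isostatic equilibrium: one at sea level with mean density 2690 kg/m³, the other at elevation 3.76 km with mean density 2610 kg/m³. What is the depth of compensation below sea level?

ρ_ref D = ρ (D + h) → D (ρ_ref − ρ) = ρ h.
D = ρ h/(ρ_ref − ρ) = 2610 × 3.76 km/(2690 − 2610) = 123 km.

123 km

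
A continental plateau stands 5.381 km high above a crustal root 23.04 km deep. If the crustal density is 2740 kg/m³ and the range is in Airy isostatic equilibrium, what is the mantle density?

Airy balance: ρ_c h = (ρ_m − ρ_c) r → ρ_m = ρ_c (1 + h/r).
ρ_m = 2740 × (1 + 5.381 km/23.04 km) = 3380 kg/m³.

3380 kg/m³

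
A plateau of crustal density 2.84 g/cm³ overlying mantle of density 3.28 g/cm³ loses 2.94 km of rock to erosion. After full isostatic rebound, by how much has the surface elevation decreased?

Rebound u = e ρ_c/ρ_m = 2.94 km × 2.84/3.28 = 2.546 km.
Net surface drop = e − u = 2.94 km − 2.546 km = e (ρ_m − ρ_c)/ρ_m = 0.394 km.

0.394 km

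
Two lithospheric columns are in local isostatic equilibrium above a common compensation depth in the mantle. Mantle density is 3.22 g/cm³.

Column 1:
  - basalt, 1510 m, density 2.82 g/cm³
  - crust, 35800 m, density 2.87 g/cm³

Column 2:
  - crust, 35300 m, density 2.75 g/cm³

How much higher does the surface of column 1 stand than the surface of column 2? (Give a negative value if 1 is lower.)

−1070 m

For any compensation level in the mantle, the mantle terms cancel and isostasy reduces to e = (Σt_1 − Σt_2) − (Σ(ρt)_1 − Σ(ρt)_2) / ρ_m.
Σt_1 = 37310 m; Σt_2 = 35300 m; Σ(ρt)_1 = 107004.2; Σ(ρt)_2 = 97075 (in m·g/cm³).
e = (37310 − 35300) − (107004.2 − 97075) / 3.22 = −1070 m.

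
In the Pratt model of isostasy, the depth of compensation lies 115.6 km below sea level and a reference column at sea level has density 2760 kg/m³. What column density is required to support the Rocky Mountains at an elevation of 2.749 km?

2700 kg/m³

Pratt balance: ρ_ref D = ρ (D + h).
ρ = ρ_ref D/(D + h) = 2760 × 115.6 km/(115.6 km + 2.749 km) = 2700 kg/m³.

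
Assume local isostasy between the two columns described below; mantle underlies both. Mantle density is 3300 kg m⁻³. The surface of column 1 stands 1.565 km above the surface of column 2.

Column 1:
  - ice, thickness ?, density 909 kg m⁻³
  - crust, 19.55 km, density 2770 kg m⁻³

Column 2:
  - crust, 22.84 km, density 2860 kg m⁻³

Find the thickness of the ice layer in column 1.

Take the compensation level at the base of the deeper column (depth z_c below the surface of column 1) and equate Σ ρ_i t_i down to z_c; mantle fills any gap and the z_c terms cancel.
Column 1: x×909 + 19.55×2770 + (z_c − 19.55 − x)×3300
Column 2: 1.565×0 + 22.84×2860 + (z_c − 1.565 − 22.84)×3300
The z_c×3300 term appears on both sides and cancels. Collect the known terms of each column as K = Σ(ρt)_known − 3300 × (depth of known layers): K_1 = 54153.5 − 3300×19.55 = −10361.5; K_2 = 65322.4 − 3300×(1.565 + 22.84) = −15214.1.
Balance: K_1 − x×(3300 − 909) = K_2, so x = (K_1 − K_2)/(3300 − 909) = 4852.6/2391 = 2.03 km.

2.03 km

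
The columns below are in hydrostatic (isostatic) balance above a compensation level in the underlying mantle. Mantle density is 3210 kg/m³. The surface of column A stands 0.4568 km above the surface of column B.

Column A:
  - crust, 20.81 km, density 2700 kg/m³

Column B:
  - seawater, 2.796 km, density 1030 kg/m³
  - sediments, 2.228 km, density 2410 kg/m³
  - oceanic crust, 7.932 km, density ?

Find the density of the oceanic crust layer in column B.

3050 kg/m³

Take the compensation level at the base of the deeper column (depth z_c below the surface of column A) and equate Σ ρ_i t_i down to z_c; mantle fills any gap and the z_c terms cancel.
Column A: 20.81×2700 + (z_c − 20.81)×3210
Column B: 0.4568×0 + 2.796×1030 + 2.228×2410 + 7.932×ρ + (z_c − 0.4568 − 12.956)×3210
The z_c×3210 term appears on both sides and cancels. Collect the known terms of each column as K = Σ(ρt)_known − 3210 × (depth of known layers): K_A = 56187 − 3210×20.81 = −10613.1; K_B = 8249.36 − 3210×(0.4568 + 12.956) = −34805.728.
Balance: K_A = K_B + 7.932×ρ, so ρ = (K_A − K_B)/7.932 = 24192.6/7.932 = 3050 kg/m³.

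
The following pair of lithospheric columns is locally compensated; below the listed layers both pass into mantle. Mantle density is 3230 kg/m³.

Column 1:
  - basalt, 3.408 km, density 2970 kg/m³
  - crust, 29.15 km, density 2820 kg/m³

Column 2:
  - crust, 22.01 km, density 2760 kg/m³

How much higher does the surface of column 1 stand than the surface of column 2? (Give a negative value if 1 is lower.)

0.772 km

For any compensation level in the mantle, the mantle terms cancel and isostasy reduces to e = (Σt_1 − Σt_2) − (Σ(ρt)_1 − Σ(ρt)_2) / ρ_m.
Σt_1 = 32.558 km; Σt_2 = 22.01 km; Σ(ρt)_1 = 92324.76; Σ(ρt)_2 = 60747.6 (in km·kg/m³).
e = (32.558 − 22.01) − (92324.76 − 60747.6) / 3230 = 0.772 km.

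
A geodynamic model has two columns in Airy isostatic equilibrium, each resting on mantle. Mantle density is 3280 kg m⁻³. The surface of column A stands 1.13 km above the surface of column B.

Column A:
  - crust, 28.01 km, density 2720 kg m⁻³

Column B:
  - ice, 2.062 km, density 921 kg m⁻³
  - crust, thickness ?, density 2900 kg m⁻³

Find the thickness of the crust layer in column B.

18.7 km

Take the compensation level at the base of the deeper column (depth z_c below the surface of column A) and equate Σ ρ_i t_i down to z_c; mantle fills any gap and the z_c terms cancel.
Column A: 28.01×2720 + (z_c − 28.01)×3280
Column B: 1.13×0 + 2.062×921 + x×2900 + (z_c − 1.13 − 2.062 − x)×3280
The z_c×3280 term appears on both sides and cancels. Collect the known terms of each column as K = Σ(ρt)_known − 3280 × (depth of known layers): K_A = 76187.2 − 3280×28.01 = −15685.6; K_B = 1899.102 − 3280×(1.13 + 2.062) = −8570.658.
Balance: K_A = K_B − x×(3280 − 2900), so x = (K_B − K_A)/(3280 − 2900) = 7114.94/380 = 18.7 km.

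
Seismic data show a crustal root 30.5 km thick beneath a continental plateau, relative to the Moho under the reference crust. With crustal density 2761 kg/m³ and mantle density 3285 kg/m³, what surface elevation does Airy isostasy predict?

5.79 km

In Airy isostatic equilibrium: ρ_c h = (ρ_m − ρ_c) r.
h = r (ρ_m − ρ_c) / ρ_c = 30.5 km × (3285 − 2761) / 2761 = 5.79 km.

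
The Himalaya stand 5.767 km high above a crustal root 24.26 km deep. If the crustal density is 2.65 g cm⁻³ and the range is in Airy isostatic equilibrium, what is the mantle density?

Airy balance: ρ_c h = (ρ_m − ρ_c) r → ρ_m = ρ_c (1 + h/r).
ρ_m = 2.65 × (1 + 5.767 km/24.26 km) = 3.28 g cm⁻³.

3.28 g cm⁻³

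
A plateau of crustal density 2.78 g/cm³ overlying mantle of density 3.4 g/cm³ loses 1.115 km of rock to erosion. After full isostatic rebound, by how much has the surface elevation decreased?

Rebound u = e ρ_c/ρ_m = 1.115 km × 2.78/3.4 = 0.9117 km.
Net surface drop = e − u = 1.115 km − 0.9117 km = e (ρ_m − ρ_c)/ρ_m = 0.203 km.

0.203 km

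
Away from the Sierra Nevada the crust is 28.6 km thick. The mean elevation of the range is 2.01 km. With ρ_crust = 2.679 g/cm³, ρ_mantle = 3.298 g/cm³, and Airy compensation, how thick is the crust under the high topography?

Root depth r = h ρ_c / (ρ_m − ρ_c) = 2.01 km × 2.679 / 0.619 = 8.699 km.
Total thickness = T + h + r = 28.6 km + 2.01 km + 8.699 km = 39.3 km.

39.3 km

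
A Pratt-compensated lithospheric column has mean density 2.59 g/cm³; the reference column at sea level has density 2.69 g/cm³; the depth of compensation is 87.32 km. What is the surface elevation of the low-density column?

3.37 km

ρ_ref D = ρ (D + h) → h = D (ρ_ref − ρ)/ρ.
h = 87.32 km × (2.69 − 2.59)/2.59 = 3.37 km.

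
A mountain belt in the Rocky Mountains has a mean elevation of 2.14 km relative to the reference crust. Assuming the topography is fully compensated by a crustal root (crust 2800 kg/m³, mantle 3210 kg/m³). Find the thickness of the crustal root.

Equating mass per unit area of the two columns: the weight of the topography is balanced by the buoyancy of the root, ρ_c h = (ρ_m − ρ_c) r.
r = h · ρ_c / (ρ_m − ρ_c) = 2.14 km × 2800 / (3210 − 2800) = 14.6 km.

14.6 km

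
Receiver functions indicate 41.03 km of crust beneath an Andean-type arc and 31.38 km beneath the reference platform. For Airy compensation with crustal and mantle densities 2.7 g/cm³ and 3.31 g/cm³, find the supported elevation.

1.78 km

Excess crust Δ = 41.03 km − 31.38 km = 9.65 km, split between elevation h and root r with h + r = Δ.
Airy balance ρ_c h = (ρ_m − ρ_c) r gives r = h ρ_c/(ρ_m − ρ_c), so h (1 + ρ_c/(ρ_m − ρ_c)) = Δ, i.e. h = Δ (ρ_m − ρ_c)/ρ_m.
h = 9.65 km × 0.61/3.31 = 1.78 km.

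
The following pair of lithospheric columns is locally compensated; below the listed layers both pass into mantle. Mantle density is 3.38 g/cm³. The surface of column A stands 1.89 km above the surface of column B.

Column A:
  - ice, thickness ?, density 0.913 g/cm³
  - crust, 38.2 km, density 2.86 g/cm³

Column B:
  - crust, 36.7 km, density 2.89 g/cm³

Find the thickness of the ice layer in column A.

1.83 km

Take the compensation level at the base of the deeper column (depth z_c below the surface of column A) and equate Σ ρ_i t_i down to z_c; mantle fills any gap and the z_c terms cancel.
Column A: x×0.913 + 38.2×2.86 + (z_c − 38.2 − x)×3.38
Column B: 1.89×0 + 36.7×2.89 + (z_c − 1.89 − 36.7)×3.38
The z_c×3.38 term appears on both sides and cancels. Collect the known terms of each column as K = Σ(ρt)_known − 3.38 × (depth of known layers): K_A = 109.252 − 3.38×38.2 = −19.864; K_B = 106.063 − 3.38×(1.89 + 36.7) = −24.3712.
Balance: K_A − x×(3.38 − 0.913) = K_B, so x = (K_A − K_B)/(3.38 − 0.913) = 4.5072/2.467 = 1.83 km.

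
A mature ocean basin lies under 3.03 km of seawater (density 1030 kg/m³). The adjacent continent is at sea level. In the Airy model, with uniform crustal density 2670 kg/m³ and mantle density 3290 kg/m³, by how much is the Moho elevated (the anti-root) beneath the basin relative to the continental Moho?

8.01 km

Balancing pressure at the compensation depth: replacing crust with seawater at the top is compensated by replacing crust with mantle at the base: d (ρ_c − ρ_w) = a (ρ_m − ρ_c).
a = d (ρ_c − ρ_w)/(ρ_m − ρ_c) = 3.03 km × 1640/620 = 8.01 km.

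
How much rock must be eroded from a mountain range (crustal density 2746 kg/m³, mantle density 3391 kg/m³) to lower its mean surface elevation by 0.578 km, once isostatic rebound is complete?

3.04 km

Net drop Δ = e − u = e − e ρ_c/ρ_m = e (ρ_m − ρ_c)/ρ_m.
e = Δ ρ_m/(ρ_m − ρ_c) = 0.578 km × 3391/645 = 3.04 km.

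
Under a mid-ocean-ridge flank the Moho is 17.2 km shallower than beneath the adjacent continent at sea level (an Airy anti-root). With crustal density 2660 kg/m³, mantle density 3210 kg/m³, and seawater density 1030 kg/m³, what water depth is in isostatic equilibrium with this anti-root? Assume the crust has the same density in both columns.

5.8 km

Replacing a thickness d of crust by seawater at the top must be balanced by replacing crust with mantle at the base: d (ρ_c − ρ_w) = a (ρ_m − ρ_c).
d = a (ρ_m − ρ_c)/(ρ_c − ρ_w) = 17.2 km × 550/1630 = 5.8 km.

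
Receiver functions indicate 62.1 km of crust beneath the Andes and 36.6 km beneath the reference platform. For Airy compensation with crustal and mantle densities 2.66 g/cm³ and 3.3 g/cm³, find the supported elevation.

4.95 km

Excess crust Δ = 62.1 km − 36.6 km = 25.5 km, split between elevation h and root r with h + r = Δ.
Airy balance ρ_c h = (ρ_m − ρ_c) r gives r = h ρ_c/(ρ_m − ρ_c), so h (1 + ρ_c/(ρ_m − ρ_c)) = Δ, i.e. h = Δ (ρ_m − ρ_c)/ρ_m.
h = 25.5 km × 0.64/3.3 = 4.95 km.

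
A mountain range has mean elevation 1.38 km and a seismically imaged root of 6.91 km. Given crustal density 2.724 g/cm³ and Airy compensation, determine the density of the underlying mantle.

3.27 g/cm³

Airy balance: ρ_c h = (ρ_m − ρ_c) r → ρ_m = ρ_c (1 + h/r).
ρ_m = 2.724 × (1 + 1.38 km/6.91 km) = 3.27 g/cm³.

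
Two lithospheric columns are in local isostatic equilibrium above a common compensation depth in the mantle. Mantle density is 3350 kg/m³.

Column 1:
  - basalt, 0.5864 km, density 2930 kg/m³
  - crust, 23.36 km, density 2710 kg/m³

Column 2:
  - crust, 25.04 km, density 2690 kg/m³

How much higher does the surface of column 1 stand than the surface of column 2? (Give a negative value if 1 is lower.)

For any compensation level in the mantle, the mantle terms cancel and isostasy reduces to e = (Σt_1 − Σt_2) − (Σ(ρt)_1 − Σ(ρt)_2) / ρ_m.
Σt_1 = 23.9464 km; Σt_2 = 25.04 km; Σ(ρt)_1 = 65023.752; Σ(ρt)_2 = 67357.6 (in km·kg/m³).
e = (23.9464 − 25.04) − (65023.752 − 67357.6) / 3350 = −0.397 km.

−0.397 km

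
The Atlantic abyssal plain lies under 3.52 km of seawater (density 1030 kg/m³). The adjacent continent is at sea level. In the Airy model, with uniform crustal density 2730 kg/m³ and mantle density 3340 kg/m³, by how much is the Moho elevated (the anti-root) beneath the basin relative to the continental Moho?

9.81 km

Isostatic balance requires: replacing crust with seawater at the top is compensated by replacing crust with mantle at the base: d (ρ_c − ρ_w) = a (ρ_m − ρ_c).
a = d (ρ_c − ρ_w)/(ρ_m − ρ_c) = 3.52 km × 1700/610 = 9.81 km.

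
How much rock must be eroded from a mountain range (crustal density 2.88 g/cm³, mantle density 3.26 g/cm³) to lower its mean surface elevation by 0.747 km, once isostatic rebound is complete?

6.41 km

Net drop Δ = e − u = e − e ρ_c/ρ_m = e (ρ_m − ρ_c)/ρ_m.
e = Δ ρ_m/(ρ_m − ρ_c) = 0.747 km × 3.26/0.38 = 6.41 km.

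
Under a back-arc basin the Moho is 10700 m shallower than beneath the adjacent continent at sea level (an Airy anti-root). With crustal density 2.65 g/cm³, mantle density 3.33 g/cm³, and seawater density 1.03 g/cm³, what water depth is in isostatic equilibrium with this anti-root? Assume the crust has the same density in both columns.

4490 m

Replacing a thickness d of crust by seawater at the top must be balanced by replacing crust with mantle at the base: d (ρ_c − ρ_w) = a (ρ_m − ρ_c).
d = a (ρ_m − ρ_c)/(ρ_c − ρ_w) = 10700 m × 0.68/1.62 = 4490 m.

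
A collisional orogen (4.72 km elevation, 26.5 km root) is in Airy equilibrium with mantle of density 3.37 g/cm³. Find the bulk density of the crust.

ρ_c h = (ρ_m − ρ_c) r → ρ_c (h + r) = ρ_m r → ρ_c = ρ_m r / (h + r).
ρ_c = 3.37 × 26.5 km / (4.72 km + 26.5 km) = 2.86 g/cm³.

2.86 g/cm³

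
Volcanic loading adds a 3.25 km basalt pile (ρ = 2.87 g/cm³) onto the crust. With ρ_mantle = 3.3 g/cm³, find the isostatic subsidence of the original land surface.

2.83 km

Subaerial loading: s = t ρ_load / ρ_m.
s = 3.25 km × 2.87/3.3 = 2.83 km.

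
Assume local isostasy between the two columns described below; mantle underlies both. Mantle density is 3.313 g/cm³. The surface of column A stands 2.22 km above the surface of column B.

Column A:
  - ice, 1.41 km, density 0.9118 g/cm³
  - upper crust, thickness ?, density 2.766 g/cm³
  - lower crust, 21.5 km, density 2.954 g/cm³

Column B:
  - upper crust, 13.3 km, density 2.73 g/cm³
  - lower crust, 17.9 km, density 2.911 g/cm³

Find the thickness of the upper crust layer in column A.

Take the compensation level at the base of the deeper column (depth z_c below the surface of column A) and equate Σ ρ_i t_i down to z_c; mantle fills any gap and the z_c terms cancel.
Column A: 1.41×0.9118 + x×2.766 + 21.5×2.954 + (z_c − 22.91 − x)×3.313
Column B: 2.22×0 + 13.3×2.73 + 17.9×2.911 + (z_c − 2.22 − 31.2)×3.313
The z_c×3.313 term appears on both sides and cancels. Collect the known terms of each column as K = Σ(ρt)_known − 3.313 × (depth of known layers): K_A = 64.796638 − 3.313×22.91 = −11.104192; K_B = 88.4159 − 3.313×(2.22 + 31.2) = −22.30456.
Balance: K_A − x×(3.313 − 2.766) = K_B, so x = (K_A − K_B)/(3.313 − 2.766) = 11.2004/0.547 = 20.5 km.

20.5 km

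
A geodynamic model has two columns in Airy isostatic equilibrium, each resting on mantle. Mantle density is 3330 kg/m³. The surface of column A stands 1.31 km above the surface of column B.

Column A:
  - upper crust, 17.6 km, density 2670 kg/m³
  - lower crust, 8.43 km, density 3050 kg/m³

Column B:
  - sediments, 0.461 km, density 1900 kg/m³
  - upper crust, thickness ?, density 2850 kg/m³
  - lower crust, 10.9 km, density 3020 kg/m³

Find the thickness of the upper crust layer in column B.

11.6 km

Take the compensation level at the base of the deeper column (depth z_c below the surface of column A) and equate Σ ρ_i t_i down to z_c; mantle fills any gap and the z_c terms cancel.
Column A: 17.6×2670 + 8.43×3050 + (z_c − 26.03)×3330
Column B: 1.31×0 + 0.461×1900 + x×2850 + 10.9×3020 + (z_c − 1.31 − 11.361 − x)×3330
The z_c×3330 term appears on both sides and cancels. Collect the known terms of each column as K = Σ(ρt)_known − 3330 × (depth of known layers): K_A = 72703.5 − 3330×26.03 = −13976.4; K_B = 33793.9 − 3330×(1.31 + 11.361) = −8400.53.
Balance: K_A = K_B − x×(3330 − 2850), so x = (K_B − K_A)/(3330 − 2850) = 5575.87/480 = 11.6 km.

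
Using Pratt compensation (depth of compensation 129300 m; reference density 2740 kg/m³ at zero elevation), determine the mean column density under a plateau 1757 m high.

Pratt balance: ρ_ref D = ρ (D + h).
ρ = ρ_ref D/(D + h) = 2740 × 129300 m/(129300 m + 1757 m) = 2700 kg/m³.

2700 kg/m³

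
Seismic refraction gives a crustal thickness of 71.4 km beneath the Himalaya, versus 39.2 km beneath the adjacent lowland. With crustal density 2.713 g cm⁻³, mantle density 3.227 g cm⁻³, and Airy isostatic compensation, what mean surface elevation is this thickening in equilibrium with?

Excess crust Δ = 71.4 km − 39.2 km = 32.2 km, split between elevation h and root r with h + r = Δ.
Airy balance ρ_c h = (ρ_m − ρ_c) r gives r = h ρ_c/(ρ_m − ρ_c), so h (1 + ρ_c/(ρ_m − ρ_c)) = Δ, i.e. h = Δ (ρ_m − ρ_c)/ρ_m.
h = 32.2 km × 0.514/3.227 = 5.13 km.

5.13 km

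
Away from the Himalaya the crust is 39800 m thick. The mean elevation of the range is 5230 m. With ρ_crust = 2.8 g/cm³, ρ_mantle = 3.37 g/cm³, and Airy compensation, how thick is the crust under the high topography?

70700 m

Root depth r = h ρ_c / (ρ_m − ρ_c) = 5230 m × 2.8 / 0.57 = 25690 m.
Total thickness = T + h + r = 39800 m + 5230 m + 25690 m = 70700 m.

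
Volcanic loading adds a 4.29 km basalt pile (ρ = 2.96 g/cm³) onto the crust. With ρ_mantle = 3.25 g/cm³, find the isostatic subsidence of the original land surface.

Subaerial loading: s = t ρ_load / ρ_m.
s = 4.29 km × 2.96/3.25 = 3.91 km.

3.91 km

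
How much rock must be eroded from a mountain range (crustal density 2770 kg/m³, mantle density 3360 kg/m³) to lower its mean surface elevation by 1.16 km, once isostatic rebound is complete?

6.61 km

Net drop Δ = e − u = e − e ρ_c/ρ_m = e (ρ_m − ρ_c)/ρ_m.
e = Δ ρ_m/(ρ_m − ρ_c) = 1.16 km × 3360/590 = 6.61 km.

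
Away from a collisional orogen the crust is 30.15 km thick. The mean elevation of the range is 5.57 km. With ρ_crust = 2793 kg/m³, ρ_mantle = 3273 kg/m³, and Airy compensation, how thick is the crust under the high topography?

68.1 km

Root depth r = h ρ_c / (ρ_m − ρ_c) = 5.57 km × 2793 / 480 = 32.41 km.
Total thickness = T + h + r = 30.15 km + 5.57 km + 32.41 km = 68.1 km.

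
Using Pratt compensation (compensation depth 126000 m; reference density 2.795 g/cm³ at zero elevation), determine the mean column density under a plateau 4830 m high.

Pratt balance: ρ_ref D = ρ (D + h).
ρ = ρ_ref D/(D + h) = 2.795 × 126000 m/(126000 m + 4830 m) = 2.69 g/cm³.

2.69 g/cm³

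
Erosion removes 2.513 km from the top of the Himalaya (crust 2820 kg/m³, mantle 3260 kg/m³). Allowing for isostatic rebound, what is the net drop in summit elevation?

Rebound u = e ρ_c/ρ_m = 2.513 km × 2820/3260 = 2.174 km.
Net surface drop = e − u = 2.513 km − 2.174 km = e (ρ_m − ρ_c)/ρ_m = 0.339 km.

0.339 km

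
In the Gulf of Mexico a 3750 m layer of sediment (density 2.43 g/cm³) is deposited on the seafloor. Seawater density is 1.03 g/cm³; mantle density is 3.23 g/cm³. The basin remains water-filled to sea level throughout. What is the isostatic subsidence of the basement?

Submarine loading: the sediment displaces seawater, and the subsidence is in turn flooded, so s (ρ_m − ρ_w) = t (ρ_sed − ρ_w).
s = 3750 m × (2.43 − 1.03) / (3.23 − 1.03) = 2390 m.

2390 m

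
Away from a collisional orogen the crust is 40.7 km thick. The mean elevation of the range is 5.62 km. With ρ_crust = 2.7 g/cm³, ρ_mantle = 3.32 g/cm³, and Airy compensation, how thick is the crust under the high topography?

Root depth r = h ρ_c / (ρ_m − ρ_c) = 5.62 km × 2.7 / 0.62 = 24.47 km.
Total thickness = T + h + r = 40.7 km + 5.62 km + 24.47 km = 70.8 km.

70.8 km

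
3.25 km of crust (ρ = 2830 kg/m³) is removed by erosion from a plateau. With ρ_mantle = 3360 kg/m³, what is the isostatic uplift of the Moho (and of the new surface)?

2.74 km

Unloading: uplift u = e ρ_c/ρ_m = 3.25 km × 2830/3360 = 2.74 km.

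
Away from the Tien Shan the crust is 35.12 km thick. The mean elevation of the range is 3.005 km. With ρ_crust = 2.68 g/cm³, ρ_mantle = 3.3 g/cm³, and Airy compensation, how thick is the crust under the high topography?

Root depth r = h ρ_c / (ρ_m − ρ_c) = 3.005 km × 2.68 / 0.62 = 12.99 km.
Total thickness = T + h + r = 35.12 km + 3.005 km + 12.99 km = 51.1 km.

51.1 km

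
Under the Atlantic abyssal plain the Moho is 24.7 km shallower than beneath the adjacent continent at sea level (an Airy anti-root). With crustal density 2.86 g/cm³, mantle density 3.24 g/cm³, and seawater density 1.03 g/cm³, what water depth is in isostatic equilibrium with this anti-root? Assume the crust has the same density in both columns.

Replacing a thickness d of crust by seawater at the top must be balanced by replacing crust with mantle at the base: d (ρ_c − ρ_w) = a (ρ_m − ρ_c).
d = a (ρ_m − ρ_c)/(ρ_c − ρ_w) = 24.7 km × 0.38/1.83 = 5.13 km.

5.13 km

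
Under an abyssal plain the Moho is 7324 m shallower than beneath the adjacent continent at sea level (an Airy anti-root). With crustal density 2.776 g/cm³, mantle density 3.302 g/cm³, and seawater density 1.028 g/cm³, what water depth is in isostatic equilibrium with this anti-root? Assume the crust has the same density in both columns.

2200 m

Replacing a thickness d of crust by seawater at the top must be balanced by replacing crust with mantle at the base: d (ρ_c − ρ_w) = a (ρ_m − ρ_c).
d = a (ρ_m − ρ_c)/(ρ_c − ρ_w) = 7324 m × 0.526/1.748 = 2200 m.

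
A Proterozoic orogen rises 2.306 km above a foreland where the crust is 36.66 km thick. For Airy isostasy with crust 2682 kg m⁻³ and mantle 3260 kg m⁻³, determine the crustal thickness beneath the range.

49.7 km

Root depth r = h ρ_c / (ρ_m − ρ_c) = 2.306 km × 2682 / 578 = 10.7 km.
Total thickness = T + h + r = 36.66 km + 2.306 km + 10.7 km = 49.7 km.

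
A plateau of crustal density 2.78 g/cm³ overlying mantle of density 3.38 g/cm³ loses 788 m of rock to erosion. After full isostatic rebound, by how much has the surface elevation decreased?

Rebound u = e ρ_c/ρ_m = 788 m × 2.78/3.38 = 648.1 m.
Net surface drop = e − u = 788 m − 648.1 m = e (ρ_m − ρ_c)/ρ_m = 140 m.

140 m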